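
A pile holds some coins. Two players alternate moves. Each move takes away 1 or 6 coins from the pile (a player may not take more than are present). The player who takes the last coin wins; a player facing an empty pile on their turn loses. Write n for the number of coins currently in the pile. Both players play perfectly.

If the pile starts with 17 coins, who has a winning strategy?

Positions with no move are L. A position that does have a move is losing for the player to move precisely when every available move leads to a winning position for the opponent. Fill in the labels:
n=0: no move → L
n=1: W (go to 0, an L position)
n=2: L (sole option 1(W) is W)
n=3: W (go to 2, an L position)
n=4: L (sole option 3(W) is W)
n=5: W (go to 4, an L position)
n=6: W (go to 0, an L position)
n=7: L (options 6(W), 1(W) are all W)
n=8: W (go to 7, an L position)
n=9: L (options 8(W), 3(W) are all W)
n=10: W (go to 9, an L position)
n=11: L (options 10(W), 5(W) are all W)
n=12: W (go to 11, an L position)
n=13: W (go to 7, an L position)
n=14: L (options 13(W), 8(W) are all W)
n=15: W (go to 14, an L position)
n=16: L (options 15(W), 10(W) are all W)
n=17: W (go to 16, an L position)
From 17 the player to move can remove 1, leaving 16, reaching an L position.

The first player wins.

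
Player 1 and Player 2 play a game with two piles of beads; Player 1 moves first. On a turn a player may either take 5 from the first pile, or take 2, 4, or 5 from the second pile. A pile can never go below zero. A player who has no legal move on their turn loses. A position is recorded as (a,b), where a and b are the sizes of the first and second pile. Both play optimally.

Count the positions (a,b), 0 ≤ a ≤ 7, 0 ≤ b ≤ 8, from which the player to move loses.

Work bottom-up. With no move the player to move loses. Otherwise the position is W if at least one move leads to an L position for the opponent, and L if every move leads to a W.
Every move lowers a or b (never raises either), so fill the grid row by row in increasing a, and left to right within a row: each cell's successors are then already labelled.
      b=0  b=1  b=2  b=3  b=4  b=5  b=6  b=7  b=8
a=0:    L    L    W    W    W    W    W    L    L
a=1:    L    L    W    W    W    W    W    L    L
a=2:    L    L    W    W    W    W    W    L    L
a=3:    L    L    W    W    W    W    W    L    L
a=4:    L    L    W    W    W    W    W    L    L
a=5:    W    W    L    L    W    W    W    W    W
a=6:    W    W    L    L    W    W    W    W    W
a=7:    W    W    L    L    W    W    W    W    W
Cells with no legal move (terminal, hence L): (0,0), (0,1), (1,0), (1,1), (2,0), (2,1), (3,0), (3,1), (4,0), (4,1).
The remaining L cells, each justified by listing all of its moves:
(0,7): only reaches (0,5)(W), (0,3)(W), (0,2)(W), all W → L
(0,8): only reaches (0,6)(W), (0,4)(W), (0,3)(W), all W → L
(1,7): only reaches (1,5)(W), (1,3)(W), (1,2)(W), all W → L
(1,8): only reaches (1,6)(W), (1,4)(W), (1,3)(W), all W → L
(2,7): only reaches (2,5)(W), (2,3)(W), (2,2)(W), all W → L
(2,8): only reaches (2,6)(W), (2,4)(W), (2,3)(W), all W → L
(3,7): only reaches (3,5)(W), (3,3)(W), (3,2)(W), all W → L
(3,8): only reaches (3,6)(W), (3,4)(W), (3,3)(W), all W → L
(4,7): only reaches (4,5)(W), (4,3)(W), (4,2)(W), all W → L
(4,8): only reaches (4,6)(W), (4,4)(W), (4,3)(W), all W → L
(5,2): only reaches (0,2)(W), (5,0)(W), all W → L
(5,3): only reaches (0,3)(W), (5,1)(W), all W → L
(6,2): only reaches (1,2)(W), (6,0)(W), all W → L
(6,3): only reaches (1,3)(W), (6,1)(W), all W → L
(7,2): only reaches (2,2)(W), (7,0)(W), all W → L
(7,3): only reaches (2,3)(W), (7,1)(W), all W → L
Every other cell has at least one move into one of the L cells above, so it is W.
L cells per row: a=0: 4, a=1: 4, a=2: 4, a=3: 4, a=4: 4, a=5: 2, a=6: 2, a=7: 2; total 26.

26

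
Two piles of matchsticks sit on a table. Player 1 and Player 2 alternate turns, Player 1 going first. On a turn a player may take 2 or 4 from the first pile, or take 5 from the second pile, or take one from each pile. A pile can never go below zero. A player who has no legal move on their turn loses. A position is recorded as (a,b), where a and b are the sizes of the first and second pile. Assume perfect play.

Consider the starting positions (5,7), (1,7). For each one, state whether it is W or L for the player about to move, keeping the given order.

(5,7): W, (1,7): L

Positions with no move are L. A position that does have a move is losing for the player to move precisely when every available move leads to a winning position for the opponent. Fill in the labels:
No move ever increases a pile, so every position that can arise here has a ≤ 5 and b ≤ 7; it is enough to label the cells with 0 ≤ a ≤ 5 and 0 ≤ b ≤ 7.
Every move lowers a or b (never raises either), so fill the grid row by row in increasing a, and left to right within a row: each cell's successors are then already labelled.
      b=0  b=1  b=2  b=3  b=4  b=5  b=6  b=7
a=0:    L    L    L    L    L    W    W    W
a=1:    L    W    W    W    W    W    L    L
a=2:    W    W    W    W    W    L    L    W
a=3:    W    L    L    L    L    L    W    W
a=4:    W    W    W    W    W    W    W    L
a=5:    W    W    W    W    W    W    W    W
Cells with no legal move (terminal, hence L): (0,0), (0,1), (0,2), (0,3), (0,4), (1,0).
The remaining L cells, each justified by listing all of its moves:
(1,6): only reaches (1,1)(W), (0,5)(W), all W → L
(1,7): only reaches (1,2)(W), (0,6)(W), all W → L
(2,5): only reaches (0,5)(W), (2,0)(W), (1,4)(W), all W → L
(2,6): only reaches (0,6)(W), (2,1)(W), (1,5)(W), all W → L
(3,1): only reaches (1,1)(W), (2,0)(W), all W → L
(3,2): only reaches (1,2)(W), (2,1)(W), all W → L
(3,3): only reaches (1,3)(W), (2,2)(W), all W → L
(3,4): only reaches (1,4)(W), (2,3)(W), all W → L
(3,5): only reaches (1,5)(W), (3,0)(W), (2,4)(W), all W → L
(4,7): only reaches (2,7)(W), (0,7)(W), (4,2)(W), (3,6)(W), all W → L
Every other cell has at least one move into one of the L cells above, so it is W.
(5,7): the move to (1,7) reaches an L cell, so W
(1,7): one of the L cells justified above, so L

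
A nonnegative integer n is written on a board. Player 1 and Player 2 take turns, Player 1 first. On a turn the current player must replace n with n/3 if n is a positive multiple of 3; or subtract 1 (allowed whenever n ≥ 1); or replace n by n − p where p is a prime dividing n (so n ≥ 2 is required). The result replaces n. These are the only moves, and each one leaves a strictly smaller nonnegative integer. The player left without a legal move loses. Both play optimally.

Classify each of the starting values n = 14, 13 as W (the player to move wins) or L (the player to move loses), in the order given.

Build the W/L table. Terminal = L. A non-terminal position is W if it has a move to some L; otherwise it is L.
n=0: no move → L
n=1: W (go to 0, an L position)
n=2: W (go to 0, an L position)
n=3: W (go to 0, an L position)
n=4: L (options 2(W), 3(W) are all W)
n=5: W (go to 0, an L position)
n=6: W (go to 4, an L position)
n=7: W (go to 0, an L position)
n=8: L (options 6(W), 7(W) are all W)
n=9: W (go to 8, an L position)
n=10: W (go to 8, an L position)
n=11: W (go to 0, an L position)
n=12: W (go to 4, an L position)
n=13: W (go to 0, an L position)
n=14: L (options 7(W), 12(W), 13(W) are all W)

14: L, 13: W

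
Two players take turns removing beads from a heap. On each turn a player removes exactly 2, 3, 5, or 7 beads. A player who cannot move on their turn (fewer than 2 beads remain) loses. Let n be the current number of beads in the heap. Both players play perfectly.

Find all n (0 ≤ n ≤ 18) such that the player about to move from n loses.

0, 1, 9, 10, 18

Work bottom-up. With no move the player to move loses. Otherwise the position is W if at least one move leads to an L position for the opponent, and L if every move leads to a W.
n=0: no move → L
n=1: no move → L
n=2: W (go to 0, an L position)
n=3: W (go to 1, an L position)
n=4: W (go to 1, an L position)
n=5: W (go to 0, an L position)
n=6: W (go to 1, an L position)
n=7: W (go to 0, an L position)
n=8: W (go to 1, an L position)
n=9: L (options 7(W), 6(W), 4(W), 2(W) are all W)
n=10: L (options 8(W), 7(W), 5(W), 3(W) are all W)
n=11: W (go to 9, an L position)
n=12: W (go to 10, an L position)
n=13: W (go to 10, an L position)
n=14: W (go to 9, an L position)
n=15: W (go to 10, an L position)
n=16: W (go to 9, an L position)
n=17: W (go to 10, an L position)
n=18: L (options 16(W), 15(W), 13(W), 11(W) are all W)
The losing starting values of n are exactly the entries labelled L in this table (5 of them).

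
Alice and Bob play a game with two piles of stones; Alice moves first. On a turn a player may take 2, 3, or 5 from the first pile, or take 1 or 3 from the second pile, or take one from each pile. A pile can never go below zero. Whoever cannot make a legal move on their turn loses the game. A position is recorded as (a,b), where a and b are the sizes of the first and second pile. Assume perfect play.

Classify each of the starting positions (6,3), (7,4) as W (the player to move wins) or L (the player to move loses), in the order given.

(6,3): W, (7,4): L

Label each position W (a win for the player to move) or L (a loss). A position with no legal move is L; any other position is W exactly when some move reaches an L, and L when every move reaches a W.
No move ever increases a pile, so every position that can arise here has a ≤ 7 and b ≤ 4; it is enough to label the cells with 0 ≤ a ≤ 7 and 0 ≤ b ≤ 4.
Every move lowers a or b (never raises either), so fill the grid row by row in increasing a, and left to right within a row: each cell's successors are then already labelled.
      b=0  b=1  b=2  b=3  b=4
a=0:    L    W    L    W    L
a=1:    L    W    L    W    L
a=2:    W    W    W    W    W
a=3:    W    L    W    L    W
a=4:    W    L    W    L    W
a=5:    W    W    W    W    W
a=6:    W    W    W    W    W
a=7:    L    W    L    W    L
Cells with no legal move (terminal, hence L): (0,0), (1,0).
The remaining L cells, each justified by listing all of its moves:
(0,2): the only move is to (0,1)(W), a W ⇒ L
(0,4): moves to (0,3)(W), (0,1)(W); every one is W ⇒ L
(1,2): moves to (1,1)(W), (0,1)(W); every one is W ⇒ L
(1,4): moves to (1,3)(W), (1,1)(W), (0,3)(W); every one is W ⇒ L
(3,1): moves to (1,1)(W), (0,1)(W), (3,0)(W), (2,0)(W); every one is W ⇒ L
(3,3): moves to (1,3)(W), (0,3)(W), (3,2)(W), (3,0)(W), (2,2)(W); every one is W ⇒ L
(4,1): moves to (2,1)(W), (1,1)(W), (4,0)(W), (3,0)(W); every one is W ⇒ L
(4,3): moves to (2,3)(W), (1,3)(W), (4,2)(W), (4,0)(W), (3,2)(W); every one is W ⇒ L
(7,0): moves to (5,0)(W), (4,0)(W), (2,0)(W); every one is W ⇒ L
(7,2): moves to (5,2)(W), (4,2)(W), (2,2)(W), (7,1)(W), (6,1)(W); every one is W ⇒ L
(7,4): moves to (5,4)(W), (4,4)(W), (2,4)(W), (7,3)(W), (7,1)(W), (6,3)(W); every one is W ⇒ L
Every other cell has at least one move into one of the L cells above, so it is W.
(6,3): the move to (4,3) reaches an L cell, so W
(7,4): one of the L cells justified above, so L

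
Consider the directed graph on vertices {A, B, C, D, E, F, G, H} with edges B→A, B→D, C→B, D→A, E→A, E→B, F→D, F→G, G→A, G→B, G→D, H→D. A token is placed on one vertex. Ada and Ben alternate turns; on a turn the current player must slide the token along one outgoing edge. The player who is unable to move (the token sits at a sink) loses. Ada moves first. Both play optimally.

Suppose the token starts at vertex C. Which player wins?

Compute win/loss labels from the base case upward. A position with no move is L. Any other position is W if it can reach an L in one move, else L.
Every edge goes from a vertex to one that appears earlier in the order A, D, B, G, F, H, E, C, so processing vertices in that order labels each vertex after all of its successors.
A: no outgoing edge → L
D: W (go to A, an L position)
B: W (go to A, an L position)
G: W (go to A, an L position)
F: L (options G(W), D(W) are all W)
H: L (sole option D(W) is W)
E: W (go to A, an L position)
C: L (sole option B(W) is W)
The starting position C is L: whatever Ada does, the opponent receives a W position.

Ben wins.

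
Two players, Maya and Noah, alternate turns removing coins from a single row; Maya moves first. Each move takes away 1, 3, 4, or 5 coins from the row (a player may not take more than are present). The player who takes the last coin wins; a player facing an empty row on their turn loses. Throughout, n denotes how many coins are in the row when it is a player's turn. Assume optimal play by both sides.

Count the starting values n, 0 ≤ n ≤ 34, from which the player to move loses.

10

Work bottom-up. With no move the player to move loses. Otherwise the position is W if at least one move leads to an L position for the opponent, and L if every move leads to a W.
n=0: no move → L
n=1: reaches L-position 0 → W
n=2: only reaches 1(W), which is W → L
n=3: reaches L-position 2 → W
n=4: reaches L-position 0 → W
n=5: reaches L-position 2 → W
n=6: reaches L-position 2 → W
n=7: reaches L-position 2 → W
n=8: only reaches 7(W), 5(W), 4(W), 3(W), all W → L
n=9: reaches L-position 8 → W
n=10: only reaches 9(W), 7(W), 6(W), 5(W), all W → L
n=11: reaches L-position 10 → W
n=12: reaches L-position 8 → W
n=13: reaches L-position 10 → W
n=14: reaches L-position 10 → W
n=15: reaches L-position 10 → W
n=16: only reaches 15(W), 13(W), 12(W), 11(W), all W → L
n=17: reaches L-position 16 → W
n=18: only reaches 17(W), 15(W), 14(W), 13(W), all W → L
n=19: reaches L-position 18 → W
n=20: reaches L-position 16 → W
n=21: reaches L-position 18 → W
n=22: reaches L-position 18 → W
n=23: reaches L-position 18 → W
n=24: only reaches 23(W), 21(W), 20(W), 19(W), all W → L
n=25: reaches L-position 24 → W
n=26: only reaches 25(W), 23(W), 22(W), 21(W), all W → L
n=27: reaches L-position 26 → W
n=28: reaches L-position 24 → W
n=29: reaches L-position 26 → W
n=30: reaches L-position 26 → W
n=31: reaches L-position 26 → W
n=32: only reaches 31(W), 29(W), 28(W), 27(W), all W → L
n=33: reaches L-position 32 → W
n=34: only reaches 33(W), 31(W), 30(W), 29(W), all W → L
L entries with 0 ≤ n ≤ 34: n = 0, 2, 8, 10, 16, 18, 24, 26, 32, 34; that makes 10.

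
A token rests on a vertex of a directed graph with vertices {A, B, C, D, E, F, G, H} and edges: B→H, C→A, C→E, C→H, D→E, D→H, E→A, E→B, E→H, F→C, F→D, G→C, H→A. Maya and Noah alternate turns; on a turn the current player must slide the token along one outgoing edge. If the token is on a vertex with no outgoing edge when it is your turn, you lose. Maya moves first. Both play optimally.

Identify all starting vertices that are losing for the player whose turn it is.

Work bottom-up. With no move the player to move loses. Otherwise the position is W if at least one move leads to an L position for the opponent, and L if every move leads to a W.
Every edge goes from a vertex to one that appears earlier in the order A, H, B, E, C, G, D, F, so processing vertices in that order labels each vertex after all of its successors.
A: no outgoing edge → L
H: reaches L-position A → W
B: only reaches H(W), which is W → L
E: reaches L-position B → W
C: reaches L-position A → W
G: only reaches C(W), which is W → L
D: only reaches E(W), H(W), all W → L
F: reaches L-position D → W
The losing starting vertices are exactly the entries labelled L in this table (4 of them).

A, B, D, G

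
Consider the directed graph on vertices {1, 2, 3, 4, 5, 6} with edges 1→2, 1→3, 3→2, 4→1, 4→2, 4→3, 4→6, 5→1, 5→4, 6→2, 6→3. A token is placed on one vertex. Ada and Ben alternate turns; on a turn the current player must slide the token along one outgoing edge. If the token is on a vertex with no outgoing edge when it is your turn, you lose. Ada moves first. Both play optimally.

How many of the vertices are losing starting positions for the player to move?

Work bottom-up. With no move the player to move loses. Otherwise the position is W if at least one move leads to an L position for the opponent, and L if every move leads to a W.
Every edge goes from a vertex to one that appears earlier in the order 2, 3, 6, 1, 4, 5, so processing vertices in that order labels each vertex after all of its successors.
2: no outgoing edge → L
3: can move to 2, which is L ⇒ W
6: can move to 2, which is L ⇒ W
1: can move to 2, which is L ⇒ W
4: can move to 2, which is L ⇒ W
5: moves to 4(W), 1(W); every one is W ⇒ L
The L vertices are 2, 5; that is 2 in all.

2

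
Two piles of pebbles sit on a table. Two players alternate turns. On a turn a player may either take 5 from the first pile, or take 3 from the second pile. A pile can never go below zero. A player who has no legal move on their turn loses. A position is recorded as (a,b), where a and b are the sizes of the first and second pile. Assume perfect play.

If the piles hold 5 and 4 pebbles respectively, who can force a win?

Compute win/loss labels from the base case upward. A position with no move is L. Any other position is W if it can reach an L in one move, else L.
No move ever increases a pile, so every position that can arise here has a ≤ 5 and b ≤ 4; it is enough to label the cells with 0 ≤ a ≤ 5 and 0 ≤ b ≤ 4.
Every move lowers a or b (never raises either), so fill the grid row by row in increasing a, and left to right within a row: each cell's successors are then already labelled.
      b=0  b=1  b=2  b=3  b=4
a=0:    L    L    L    W    W
a=1:    L    L    L    W    W
a=2:    L    L    L    W    W
a=3:    L    L    L    W    W
a=4:    L    L    L    W    W
a=5:    W    W    W    L    L
Cells with no legal move (terminal, hence L): (0,0), (0,1), (0,2), (1,0), (1,1), (1,2), (2,0), (2,1), (2,2), (3,0), (3,1), (3,2), (4,0), (4,1), (4,2).
The remaining L cells, each justified by listing all of its moves:
(5,3): →(0,3)(W), (5,0)(W) — all W, so L
(5,4): →(0,4)(W), (5,1)(W) — all W, so L
Every other cell has at least one move into one of the L cells above, so it is W.
Every move from (5,4) reaches a W position, so the mover loses.

The second player wins.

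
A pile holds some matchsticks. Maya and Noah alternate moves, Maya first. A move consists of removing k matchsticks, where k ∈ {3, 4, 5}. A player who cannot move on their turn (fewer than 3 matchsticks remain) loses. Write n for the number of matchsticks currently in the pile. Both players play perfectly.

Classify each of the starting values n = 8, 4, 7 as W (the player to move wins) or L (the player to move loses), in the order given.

8: L, 4: W, 7: W

Positions with no move are L. A position that does have a move is losing for the player to move precisely when every available move leads to a winning position for the opponent. Fill in the labels:
n=0: no move → L
n=1: no move → L
n=2: no move → L
n=3: can move to 0, which is L ⇒ W
n=4: can move to 1, which is L ⇒ W
n=5: can move to 2, which is L ⇒ W
n=6: can move to 2, which is L ⇒ W
n=7: can move to 2, which is L ⇒ W
n=8: moves to 5(W), 4(W), 3(W); every one is W ⇒ L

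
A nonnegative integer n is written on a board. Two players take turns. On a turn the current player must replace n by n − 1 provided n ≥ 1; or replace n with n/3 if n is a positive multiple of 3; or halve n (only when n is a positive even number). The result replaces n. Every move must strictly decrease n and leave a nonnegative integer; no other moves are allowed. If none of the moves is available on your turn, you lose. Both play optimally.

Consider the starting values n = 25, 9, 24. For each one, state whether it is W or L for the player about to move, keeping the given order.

25: L, 9: L, 24: W

Work bottom-up. With no move the player to move loses. Otherwise the position is W if at least one move leads to an L position for the opponent, and L if every move leads to a W.
n=0: no move → L
n=1: can move to 0, which is L ⇒ W
n=2: the only move is to 1(W), a W ⇒ L
n=3: can move to 2, which is L ⇒ W
n=4: can move to 2, which is L ⇒ W
n=5: the only move is to 4(W), a W ⇒ L
n=6: can move to 2, which is L ⇒ W
n=7: the only move is to 6(W), a W ⇒ L
n=8: can move to 7, which is L ⇒ W
n=9: moves to 3(W), 8(W); every one is W ⇒ L
n=10: can move to 5, which is L ⇒ W
n=11: the only move is to 10(W), a W ⇒ L
n=12: can move to 11, which is L ⇒ W
n=13: the only move is to 12(W), a W ⇒ L
n=14: can move to 7, which is L ⇒ W
n=15: can move to 5, which is L ⇒ W
n=16: moves to 8(W), 15(W); every one is W ⇒ L
n=17: can move to 16, which is L ⇒ W
n=18: can move to 9, which is L ⇒ W
n=19: the only move is to 18(W), a W ⇒ L
n=20: can move to 19, which is L ⇒ W
n=21: can move to 7, which is L ⇒ W
n=22: can move to 11, which is L ⇒ W
n=23: the only move is to 22(W), a W ⇒ L
n=24: can move to 23, which is L ⇒ W
n=25: the only move is to 24(W), a W ⇒ L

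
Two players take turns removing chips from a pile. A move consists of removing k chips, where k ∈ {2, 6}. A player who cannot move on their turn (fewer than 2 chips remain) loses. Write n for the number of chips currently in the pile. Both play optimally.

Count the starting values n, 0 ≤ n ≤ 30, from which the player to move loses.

16

Compute win/loss labels from the base case upward. A position with no move is L. Any other position is W if it can reach an L in one move, else L.
n=0: no move → L
n=1: no move → L
n=2: W (go to 0, an L position)
n=3: W (go to 1, an L position)
n=4: L (sole option 2(W) is W)
n=5: L (sole option 3(W) is W)
n=6: W (go to 4, an L position)
n=7: W (go to 5, an L position)
n=8: L (options 6(W), 2(W) are all W)
n=9: L (options 7(W), 3(W) are all W)
n=10: W (go to 8, an L position)
n=11: W (go to 9, an L position)
n=12: L (options 10(W), 6(W) are all W)
n=13: L (options 11(W), 7(W) are all W)
n=14: W (go to 12, an L position)
n=15: W (go to 13, an L position)
n=16: L (options 14(W), 10(W) are all W)
n=17: L (options 15(W), 11(W) are all W)
n=18: W (go to 16, an L position)
n=19: W (go to 17, an L position)
n=20: L (options 18(W), 14(W) are all W)
n=21: L (options 19(W), 15(W) are all W)
n=22: W (go to 20, an L position)
n=23: W (go to 21, an L position)
n=24: L (options 22(W), 18(W) are all W)
n=25: L (options 23(W), 19(W) are all W)
n=26: W (go to 24, an L position)
n=27: W (go to 25, an L position)
n=28: L (options 26(W), 22(W) are all W)
n=29: L (options 27(W), 23(W) are all W)
n=30: W (go to 28, an L position)
L entries with 0 ≤ n ≤ 30: n = 0, 1, 4, 5, 8, 9, 12, 13, 16, 17, 20, 21, 24, 25, 28, 29; that makes 16.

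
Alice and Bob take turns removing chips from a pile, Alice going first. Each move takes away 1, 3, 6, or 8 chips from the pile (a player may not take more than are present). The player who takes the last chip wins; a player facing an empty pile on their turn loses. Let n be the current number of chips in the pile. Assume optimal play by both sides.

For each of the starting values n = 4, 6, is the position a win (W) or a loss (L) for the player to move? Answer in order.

Build the W/L table. Terminal = L. A non-terminal position is W if it has a move to some L; otherwise it is L.
n=0: no move → L
n=1: reaches L-position 0 → W
n=2: only reaches 1(W), which is W → L
n=3: reaches L-position 2 → W
n=4: only reaches 3(W), 1(W), all W → L
n=5: reaches L-position 4 → W
n=6: reaches L-position 0 → W

4: L, 6: W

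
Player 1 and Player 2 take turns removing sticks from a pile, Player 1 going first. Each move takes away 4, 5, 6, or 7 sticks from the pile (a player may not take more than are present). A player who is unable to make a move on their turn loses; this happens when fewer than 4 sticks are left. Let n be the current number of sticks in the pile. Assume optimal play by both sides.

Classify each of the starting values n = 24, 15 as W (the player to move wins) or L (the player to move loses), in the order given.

24: L, 15: W

Build the W/L table. Terminal = L. A non-terminal position is W if it has a move to some L; otherwise it is L.
n=0: no move → L
n=1: no move → L
n=2: no move → L
n=3: no move → L
n=4: →0(L), so W
n=5: →1(L), so W
n=6: →2(L), so W
n=7: →3(L), so W
n=8: →3(L), so W
n=9: →3(L), so W
n=10: →3(L), so W
n=11: →7(W), 6(W), 5(W), 4(W) — all W, so L
n=12: →8(W), 7(W), 6(W), 5(W) — all W, so L
n=13: →9(W), 8(W), 7(W), 6(W) — all W, so L
n=14: →10(W), 9(W), 8(W), 7(W) — all W, so L
n=15: →11(L), so W
n=16: →12(L), so W
n=17: →13(L), so W
n=18: →14(L), so W
n=19: →14(L), so W
n=20: →14(L), so W
n=21: →14(L), so W
n=22: →18(W), 17(W), 16(W), 15(W) — all W, so L
n=23: →19(W), 18(W), 17(W), 16(W) — all W, so L
n=24: →20(W), 19(W), 18(W), 17(W) — all W, so L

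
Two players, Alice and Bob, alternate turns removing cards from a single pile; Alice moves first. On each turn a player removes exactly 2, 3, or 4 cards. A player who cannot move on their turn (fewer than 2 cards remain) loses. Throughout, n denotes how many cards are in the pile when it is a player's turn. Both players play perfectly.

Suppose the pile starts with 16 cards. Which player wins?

Alice wins.

Label each position W (a win for the player to move) or L (a loss). A position with no legal move is L; any other position is W exactly when some move reaches an L, and L when every move reaches a W.
n=0: no move → L
n=1: no move → L
n=2: can move to 0, which is L ⇒ W
n=3: can move to 1, which is L ⇒ W
n=4: can move to 1, which is L ⇒ W
n=5: can move to 1, which is L ⇒ W
n=6: moves to 4(W), 3(W), 2(W); every one is W ⇒ L
n=7: moves to 5(W), 4(W), 3(W); every one is W ⇒ L
n=8: can move to 6, which is L ⇒ W
n=9: can move to 7, which is L ⇒ W
n=10: can move to 7, which is L ⇒ W
n=11: can move to 7, which is L ⇒ W
n=12: moves to 10(W), 9(W), 8(W); every one is W ⇒ L
n=13: moves to 11(W), 10(W), 9(W); every one is W ⇒ L
n=14: can move to 12, which is L ⇒ W
n=15: can move to 13, which is L ⇒ W
n=16: can move to 13, which is L ⇒ W
The starting position 16 is W: Alice should remove 3, leaving 13, handing over an L position.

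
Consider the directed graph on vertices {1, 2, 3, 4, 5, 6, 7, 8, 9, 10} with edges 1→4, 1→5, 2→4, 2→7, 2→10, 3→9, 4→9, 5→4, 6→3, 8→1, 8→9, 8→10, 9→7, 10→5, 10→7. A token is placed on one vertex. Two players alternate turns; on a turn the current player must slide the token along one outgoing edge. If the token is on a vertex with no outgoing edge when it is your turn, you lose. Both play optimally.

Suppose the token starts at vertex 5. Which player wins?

Build the W/L table. Terminal = L. A non-terminal position is W if it has a move to some L; otherwise it is L.
Every edge goes from a vertex to one that appears earlier in the order 7, 9, 4, 5, 10, 1, 3, 2, 8, 6, so processing vertices in that order labels each vertex after all of its successors.
7: no outgoing edge → L
9: W (go to 7, an L position)
4: L (sole option 9(W) is W)
5: W (go to 4, an L position)
10: W (go to 7, an L position)
1: W (go to 4, an L position)
3: L (sole option 9(W) is W)
2: W (go to 4, an L position)
8: L (options 1(W), 10(W), 9(W) are all W)
6: W (go to 3, an L position)
The starting position 5 is W: the player to move should move to 4, handing over an L position.

The first player wins.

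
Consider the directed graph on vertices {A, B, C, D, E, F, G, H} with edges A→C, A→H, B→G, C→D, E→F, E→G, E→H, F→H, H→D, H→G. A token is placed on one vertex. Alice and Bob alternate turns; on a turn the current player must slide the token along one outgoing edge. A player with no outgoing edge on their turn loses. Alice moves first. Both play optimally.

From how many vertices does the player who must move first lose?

4

Build the W/L table. Terminal = L. A non-terminal position is W if it has a move to some L; otherwise it is L.
Every edge goes from a vertex to one that appears earlier in the order D, G, H, F, E, C, A, B, so processing vertices in that order labels each vertex after all of its successors.
D: no outgoing edge → L
G: no outgoing edge → L
H: can move to G, which is L ⇒ W
F: the only move is to H(W), a W ⇒ L
E: can move to F, which is L ⇒ W
C: can move to D, which is L ⇒ W
A: moves to C(W), H(W); every one is W ⇒ L
B: can move to G, which is L ⇒ W
The L vertices are A, D, F, G; that is 4 in all.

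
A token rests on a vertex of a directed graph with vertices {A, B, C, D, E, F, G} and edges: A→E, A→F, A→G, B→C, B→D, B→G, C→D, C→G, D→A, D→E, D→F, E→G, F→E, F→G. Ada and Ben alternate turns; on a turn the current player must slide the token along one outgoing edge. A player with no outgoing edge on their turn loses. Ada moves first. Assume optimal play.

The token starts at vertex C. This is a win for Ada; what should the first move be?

Move to D.

Label each position W (a win for the player to move) or L (a loss). A position with no legal move is L; any other position is W exactly when some move reaches an L, and L when every move reaches a W.
Every edge goes from a vertex to one that appears earlier in the order G, E, F, A, D, C, B, so processing vertices in that order labels each vertex after all of its successors.
G: no outgoing edge → L
E: can move to G, which is L ⇒ W
F: can move to G, which is L ⇒ W
A: can move to G, which is L ⇒ W
D: moves to A(W), F(W), E(W); every one is W ⇒ L
C: can move to D, which is L ⇒ W
B: can move to D, which is L ⇒ W
From C, the L positions reachable in one move are: D, G. Any move reaching one of these is winning.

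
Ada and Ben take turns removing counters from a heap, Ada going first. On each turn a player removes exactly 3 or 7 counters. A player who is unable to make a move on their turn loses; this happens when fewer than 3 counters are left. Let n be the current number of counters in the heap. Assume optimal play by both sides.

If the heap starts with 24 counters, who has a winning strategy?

Label each position W (a win for the player to move) or L (a loss). A position with no legal move is L; any other position is W exactly when some move reaches an L, and L when every move reaches a W.
n=0: no move → L
n=1: no move → L
n=2: no move → L
n=3: W (go to 0, an L position)
n=4: W (go to 1, an L position)
n=5: W (go to 2, an L position)
n=6: L (sole option 3(W) is W)
n=7: W (go to 0, an L position)
n=8: W (go to 1, an L position)
n=9: W (go to 6, an L position)
n=10: L (options 7(W), 3(W) are all W)
n=11: L (options 8(W), 4(W) are all W)
n=12: L (options 9(W), 5(W) are all W)
n=13: W (go to 10, an L position)
n=14: W (go to 11, an L position)
n=15: W (go to 12, an L position)
n=16: L (options 13(W), 9(W) are all W)
n=17: W (go to 10, an L position)
n=18: W (go to 11, an L position)
n=19: W (go to 16, an L position)
n=20: L (options 17(W), 13(W) are all W)
n=21: L (options 18(W), 14(W) are all W)
n=22: L (options 19(W), 15(W) are all W)
n=23: W (go to 20, an L position)
n=24: W (go to 21, an L position)
From 24 Ada can remove 3, leaving 21, reaching an L position.

Ada wins.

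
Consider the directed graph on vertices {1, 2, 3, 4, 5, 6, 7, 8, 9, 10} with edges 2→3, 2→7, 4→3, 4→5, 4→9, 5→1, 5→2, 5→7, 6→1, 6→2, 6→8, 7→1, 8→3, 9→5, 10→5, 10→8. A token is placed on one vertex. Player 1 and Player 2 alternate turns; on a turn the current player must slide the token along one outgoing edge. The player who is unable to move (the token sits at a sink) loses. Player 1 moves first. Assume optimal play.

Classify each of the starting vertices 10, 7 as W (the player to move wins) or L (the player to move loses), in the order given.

Label each position W (a win for the player to move) or L (a loss). A position with no legal move is L; any other position is W exactly when some move reaches an L, and L when every move reaches a W.
Every edge goes from a vertex to one that appears earlier in the order 1, 3, 7, 8, 2, 5, 9, 10, 4, 6, so processing vertices in that order labels each vertex after all of its successors.
1: no outgoing edge → L
3: no outgoing edge → L
7: can move to 1, which is L ⇒ W
8: can move to 3, which is L ⇒ W
2: can move to 3, which is L ⇒ W
5: can move to 1, which is L ⇒ W
9: the only move is to 5(W), a W ⇒ L
10: moves to 5(W), 8(W); every one is W ⇒ L
4: can move to 9, which is L ⇒ W
6: can move to 1, which is L ⇒ W

10: L, 7: W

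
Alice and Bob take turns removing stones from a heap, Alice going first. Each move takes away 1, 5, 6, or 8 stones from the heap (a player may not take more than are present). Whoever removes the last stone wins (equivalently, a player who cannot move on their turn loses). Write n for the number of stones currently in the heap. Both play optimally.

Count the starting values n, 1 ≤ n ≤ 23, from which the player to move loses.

6

Build the W/L table. Terminal = L. A non-terminal position is W if it has a move to some L; otherwise it is L.
n=0: no move → L
n=1: W (go to 0, an L position)
n=2: L (sole option 1(W) is W)
n=3: W (go to 2, an L position)
n=4: L (sole option 3(W) is W)
n=5: W (go to 4, an L position)
n=6: W (go to 0, an L position)
n=7: W (go to 2, an L position)
n=8: W (go to 2, an L position)
n=9: W (go to 4, an L position)
n=10: W (go to 4, an L position)
n=11: L (options 10(W), 6(W), 5(W), 3(W) are all W)
n=12: W (go to 11, an L position)
n=13: L (options 12(W), 8(W), 7(W), 5(W) are all W)
n=14: W (go to 13, an L position)
n=15: L (options 14(W), 10(W), 9(W), 7(W) are all W)
n=16: W (go to 15, an L position)
n=17: W (go to 11, an L position)
n=18: W (go to 13, an L position)
n=19: W (go to 13, an L position)
n=20: W (go to 15, an L position)
n=21: W (go to 15, an L position)
n=22: L (options 21(W), 17(W), 16(W), 14(W) are all W)
n=23: W (go to 22, an L position)
L entries with 1 ≤ n ≤ 23 (n=0 is outside the asked range and is not counted): n = 2, 4, 11, 13, 15, 22; that makes 6.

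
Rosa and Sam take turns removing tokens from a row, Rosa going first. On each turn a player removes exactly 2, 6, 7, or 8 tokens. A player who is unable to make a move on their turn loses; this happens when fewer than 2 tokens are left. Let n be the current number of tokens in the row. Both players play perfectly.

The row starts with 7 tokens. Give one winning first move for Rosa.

Remove 2, leaving 5.

Label each position W (a win for the player to move) or L (a loss). A position with no legal move is L; any other position is W exactly when some move reaches an L, and L when every move reaches a W.
n=0: no move → L
n=1: no move → L
n=2: reaches L-position 0 → W
n=3: reaches L-position 1 → W
n=4: only reaches 2(W), which is W → L
n=5: only reaches 3(W), which is W → L
n=6: reaches L-position 4 → W
n=7: reaches L-position 5 → W
From 7, the L positions reachable in one move are: 5, 1, 0. Any move reaching one of these is winning.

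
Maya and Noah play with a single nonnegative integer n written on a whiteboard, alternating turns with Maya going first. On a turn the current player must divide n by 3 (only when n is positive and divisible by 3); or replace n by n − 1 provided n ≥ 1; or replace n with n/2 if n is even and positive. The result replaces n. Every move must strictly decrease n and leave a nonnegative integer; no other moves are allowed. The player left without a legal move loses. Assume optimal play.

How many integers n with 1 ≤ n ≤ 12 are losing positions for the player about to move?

Build the W/L table. Terminal = L. A non-terminal position is W if it has a move to some L; otherwise it is L.
n=0: no move → L
n=1: reaches L-position 0 → W
n=2: only reaches 1(W), which is W → L
n=3: reaches L-position 2 → W
n=4: reaches L-position 2 → W
n=5: only reaches 4(W), which is W → L
n=6: reaches L-position 2 → W
n=7: only reaches 6(W), which is W → L
n=8: reaches L-position 7 → W
n=9: only reaches 3(W), 8(W), all W → L
n=10: reaches L-position 5 → W
n=11: only reaches 10(W), which is W → L
n=12: reaches L-position 11 → W
L entries with 1 ≤ n ≤ 12 (n=0 is outside the asked range and is not counted): n = 2, 5, 7, 9, 11; that makes 5.

5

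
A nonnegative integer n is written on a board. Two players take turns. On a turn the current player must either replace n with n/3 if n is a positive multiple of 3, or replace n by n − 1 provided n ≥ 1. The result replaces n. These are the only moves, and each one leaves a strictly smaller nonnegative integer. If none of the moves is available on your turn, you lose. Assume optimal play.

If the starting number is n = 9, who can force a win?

The second player wins.

Compute win/loss labels from the base case upward. A position with no move is L. Any other position is W if it can reach an L in one move, else L.
n=0: no move → L
n=1: can move to 0, which is L ⇒ W
n=2: the only move is to 1(W), a W ⇒ L
n=3: can move to 2, which is L ⇒ W
n=4: the only move is to 3(W), a W ⇒ L
n=5: can move to 4, which is L ⇒ W
n=6: can move to 2, which is L ⇒ W
n=7: the only move is to 6(W), a W ⇒ L
n=8: can move to 7, which is L ⇒ W
n=9: moves to 3(W), 8(W); every one is W ⇒ L
The starting position 9 is L: whatever the player to move does, the opponent receives a W position.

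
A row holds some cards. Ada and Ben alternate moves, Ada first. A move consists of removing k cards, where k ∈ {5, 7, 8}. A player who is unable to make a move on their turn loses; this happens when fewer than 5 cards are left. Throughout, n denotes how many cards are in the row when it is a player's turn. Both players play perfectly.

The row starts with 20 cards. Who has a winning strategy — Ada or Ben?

Work bottom-up. With no move the player to move loses. Otherwise the position is W if at least one move leads to an L position for the opponent, and L if every move leads to a W.
n=0: no move → L
n=1: no move → L
n=2: no move → L
n=3: no move → L
n=4: no move → L
n=5: reaches L-position 0 → W
n=6: reaches L-position 1 → W
n=7: reaches L-position 2 → W
n=8: reaches L-position 3 → W
n=9: reaches L-position 4 → W
n=10: reaches L-position 3 → W
n=11: reaches L-position 4 → W
n=12: reaches L-position 4 → W
n=13: only reaches 8(W), 6(W), 5(W), all W → L
n=14: only reaches 9(W), 7(W), 6(W), all W → L
n=15: only reaches 10(W), 8(W), 7(W), all W → L
n=16: only reaches 11(W), 9(W), 8(W), all W → L
n=17: only reaches 12(W), 10(W), 9(W), all W → L
n=18: reaches L-position 13 → W
n=19: reaches L-position 14 → W
n=20: reaches L-position 15 → W
From 20 Ada can remove 5, leaving 15, reaching an L position.

Ada wins.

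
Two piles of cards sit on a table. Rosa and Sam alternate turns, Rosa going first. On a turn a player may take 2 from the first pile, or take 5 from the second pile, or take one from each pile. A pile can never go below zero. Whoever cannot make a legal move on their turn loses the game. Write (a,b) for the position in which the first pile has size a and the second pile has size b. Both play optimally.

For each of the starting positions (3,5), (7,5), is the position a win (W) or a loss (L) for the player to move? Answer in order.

(3,5): L, (7,5): W

Label each position W (a win for the player to move) or L (a loss). A position with no legal move is L; any other position is W exactly when some move reaches an L, and L when every move reaches a W.
No move ever increases a pile, so every position that can arise here has a ≤ 7 and b ≤ 5; it is enough to label the cells with 0 ≤ a ≤ 7 and 0 ≤ b ≤ 5.
Every move lowers a or b (never raises either), so fill the grid row by row in increasing a, and left to right within a row: each cell's successors are then already labelled.
      b=0  b=1  b=2  b=3  b=4  b=5
a=0:    L    L    L    L    L    W
a=1:    L    W    W    W    W    W
a=2:    W    W    W    W    W    L
a=3:    W    L    L    L    L    L
a=4:    L    L    W    W    W    W
a=5:    L    W    W    W    W    W
a=6:    W    W    L    L    L    L
a=7:    W    L    L    W    W    W
Cells with no legal move (terminal, hence L): (0,0), (0,1), (0,2), (0,3), (0,4), (1,0).
The remaining L cells, each justified by listing all of its moves:
(2,5): only reaches (0,5)(W), (2,0)(W), (1,4)(W), all W → L
(3,1): only reaches (1,1)(W), (2,0)(W), all W → L
(3,2): only reaches (1,2)(W), (2,1)(W), all W → L
(3,3): only reaches (1,3)(W), (2,2)(W), all W → L
(3,4): only reaches (1,4)(W), (2,3)(W), all W → L
(3,5): only reaches (1,5)(W), (3,0)(W), (2,4)(W), all W → L
(4,0): only reaches (2,0)(W), which is W → L
(4,1): only reaches (2,1)(W), (3,0)(W), all W → L
(5,0): only reaches (3,0)(W), which is W → L
(6,2): only reaches (4,2)(W), (5,1)(W), all W → L
(6,3): only reaches (4,3)(W), (5,2)(W), all W → L
(6,4): only reaches (4,4)(W), (5,3)(W), all W → L
(6,5): only reaches (4,5)(W), (6,0)(W), (5,4)(W), all W → L
(7,1): only reaches (5,1)(W), (6,0)(W), all W → L
(7,2): only reaches (5,2)(W), (6,1)(W), all W → L
Every other cell has at least one move into one of the L cells above, so it is W.
(3,5): one of the L cells justified above, so L
(7,5): the move to (6,4) reaches an L cell, so W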